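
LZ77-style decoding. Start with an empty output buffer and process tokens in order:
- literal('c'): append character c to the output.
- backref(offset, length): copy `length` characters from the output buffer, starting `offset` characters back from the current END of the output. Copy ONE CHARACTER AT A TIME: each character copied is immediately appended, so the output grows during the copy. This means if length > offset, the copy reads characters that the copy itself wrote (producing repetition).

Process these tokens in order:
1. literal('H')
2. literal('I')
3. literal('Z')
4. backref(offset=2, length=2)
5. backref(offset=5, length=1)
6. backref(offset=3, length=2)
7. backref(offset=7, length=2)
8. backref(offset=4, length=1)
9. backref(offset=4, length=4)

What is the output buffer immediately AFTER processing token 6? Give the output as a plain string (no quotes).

Token 1: literal('H'). Output: "H"
Token 2: literal('I'). Output: "HI"
Token 3: literal('Z'). Output: "HIZ"
Token 4: backref(off=2, len=2). Copied 'IZ' from pos 1. Output: "HIZIZ"
Token 5: backref(off=5, len=1). Copied 'H' from pos 0. Output: "HIZIZH"
Token 6: backref(off=3, len=2). Copied 'IZ' from pos 3. Output: "HIZIZHIZ"

Answer: HIZIZHIZ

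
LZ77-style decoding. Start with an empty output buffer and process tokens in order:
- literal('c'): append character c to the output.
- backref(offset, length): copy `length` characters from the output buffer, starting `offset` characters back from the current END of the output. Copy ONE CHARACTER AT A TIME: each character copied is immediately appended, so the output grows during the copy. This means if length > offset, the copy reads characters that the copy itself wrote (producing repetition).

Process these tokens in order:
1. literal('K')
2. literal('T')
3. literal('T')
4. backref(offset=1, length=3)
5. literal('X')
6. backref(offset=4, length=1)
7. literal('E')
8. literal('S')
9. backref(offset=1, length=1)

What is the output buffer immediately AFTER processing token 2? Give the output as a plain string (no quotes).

Token 1: literal('K'). Output: "K"
Token 2: literal('T'). Output: "KT"

Answer: KT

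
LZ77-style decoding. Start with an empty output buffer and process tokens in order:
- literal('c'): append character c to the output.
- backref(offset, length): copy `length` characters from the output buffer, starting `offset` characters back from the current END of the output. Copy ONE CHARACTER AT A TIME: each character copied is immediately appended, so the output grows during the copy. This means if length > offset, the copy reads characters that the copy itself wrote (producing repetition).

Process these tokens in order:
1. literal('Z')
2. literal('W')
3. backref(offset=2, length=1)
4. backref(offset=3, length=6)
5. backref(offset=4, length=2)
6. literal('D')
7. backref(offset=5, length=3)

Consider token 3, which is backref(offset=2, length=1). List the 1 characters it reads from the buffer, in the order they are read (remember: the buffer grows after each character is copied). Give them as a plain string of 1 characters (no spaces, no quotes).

Answer: Z

Derivation:
Token 1: literal('Z'). Output: "Z"
Token 2: literal('W'). Output: "ZW"
Token 3: backref(off=2, len=1). Buffer before: "ZW" (len 2)
  byte 1: read out[0]='Z', append. Buffer now: "ZWZ"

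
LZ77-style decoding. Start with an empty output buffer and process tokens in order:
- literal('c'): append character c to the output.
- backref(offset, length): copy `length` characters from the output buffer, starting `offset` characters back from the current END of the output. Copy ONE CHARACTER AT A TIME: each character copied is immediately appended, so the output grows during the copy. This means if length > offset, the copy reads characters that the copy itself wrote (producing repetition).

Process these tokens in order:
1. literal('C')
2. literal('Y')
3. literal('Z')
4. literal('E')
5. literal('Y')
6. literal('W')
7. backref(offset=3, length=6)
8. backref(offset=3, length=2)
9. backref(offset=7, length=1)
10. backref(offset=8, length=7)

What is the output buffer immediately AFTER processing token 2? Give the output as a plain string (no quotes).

Answer: CY

Derivation:
Token 1: literal('C'). Output: "C"
Token 2: literal('Y'). Output: "CY"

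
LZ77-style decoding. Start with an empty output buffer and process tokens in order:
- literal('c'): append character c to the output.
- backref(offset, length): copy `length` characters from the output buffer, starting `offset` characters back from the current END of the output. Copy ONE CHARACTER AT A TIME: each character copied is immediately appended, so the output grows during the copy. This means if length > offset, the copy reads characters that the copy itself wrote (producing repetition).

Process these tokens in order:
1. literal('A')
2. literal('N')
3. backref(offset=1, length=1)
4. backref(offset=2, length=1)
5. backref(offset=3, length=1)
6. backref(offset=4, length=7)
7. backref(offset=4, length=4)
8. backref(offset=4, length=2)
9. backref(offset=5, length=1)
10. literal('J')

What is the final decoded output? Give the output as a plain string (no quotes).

Answer: ANNNNNNNNNNNNNNNNNNJ

Derivation:
Token 1: literal('A'). Output: "A"
Token 2: literal('N'). Output: "AN"
Token 3: backref(off=1, len=1). Copied 'N' from pos 1. Output: "ANN"
Token 4: backref(off=2, len=1). Copied 'N' from pos 1. Output: "ANNN"
Token 5: backref(off=3, len=1). Copied 'N' from pos 1. Output: "ANNNN"
Token 6: backref(off=4, len=7) (overlapping!). Copied 'NNNNNNN' from pos 1. Output: "ANNNNNNNNNNN"
Token 7: backref(off=4, len=4). Copied 'NNNN' from pos 8. Output: "ANNNNNNNNNNNNNNN"
Token 8: backref(off=4, len=2). Copied 'NN' from pos 12. Output: "ANNNNNNNNNNNNNNNNN"
Token 9: backref(off=5, len=1). Copied 'N' from pos 13. Output: "ANNNNNNNNNNNNNNNNNN"
Token 10: literal('J'). Output: "ANNNNNNNNNNNNNNNNNNJ"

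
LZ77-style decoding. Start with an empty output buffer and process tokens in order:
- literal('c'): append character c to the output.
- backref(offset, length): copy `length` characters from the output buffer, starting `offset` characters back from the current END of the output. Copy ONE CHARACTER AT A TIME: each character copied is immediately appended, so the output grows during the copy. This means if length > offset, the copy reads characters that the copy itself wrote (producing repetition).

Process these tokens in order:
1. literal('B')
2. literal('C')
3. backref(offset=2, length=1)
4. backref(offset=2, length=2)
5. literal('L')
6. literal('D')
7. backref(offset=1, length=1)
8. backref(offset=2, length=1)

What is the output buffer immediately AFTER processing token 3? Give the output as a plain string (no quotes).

Answer: BCB

Derivation:
Token 1: literal('B'). Output: "B"
Token 2: literal('C'). Output: "BC"
Token 3: backref(off=2, len=1). Copied 'B' from pos 0. Output: "BCB"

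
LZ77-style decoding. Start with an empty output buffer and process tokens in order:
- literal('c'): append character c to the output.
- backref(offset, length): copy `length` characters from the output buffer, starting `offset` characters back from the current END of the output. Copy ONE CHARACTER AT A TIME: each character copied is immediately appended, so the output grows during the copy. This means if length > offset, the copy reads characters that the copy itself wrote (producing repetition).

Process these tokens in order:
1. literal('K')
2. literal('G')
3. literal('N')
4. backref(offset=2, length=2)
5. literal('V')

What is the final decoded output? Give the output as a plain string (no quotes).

Token 1: literal('K'). Output: "K"
Token 2: literal('G'). Output: "KG"
Token 3: literal('N'). Output: "KGN"
Token 4: backref(off=2, len=2). Copied 'GN' from pos 1. Output: "KGNGN"
Token 5: literal('V'). Output: "KGNGNV"

Answer: KGNGNV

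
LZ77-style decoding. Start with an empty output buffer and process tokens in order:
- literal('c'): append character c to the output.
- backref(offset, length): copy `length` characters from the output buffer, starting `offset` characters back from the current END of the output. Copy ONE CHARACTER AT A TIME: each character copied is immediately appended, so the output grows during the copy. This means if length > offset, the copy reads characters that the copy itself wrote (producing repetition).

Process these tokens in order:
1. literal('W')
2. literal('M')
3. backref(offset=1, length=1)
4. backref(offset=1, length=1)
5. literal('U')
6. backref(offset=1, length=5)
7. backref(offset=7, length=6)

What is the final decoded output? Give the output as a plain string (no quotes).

Answer: WMMMUUUUUUMUUUUU

Derivation:
Token 1: literal('W'). Output: "W"
Token 2: literal('M'). Output: "WM"
Token 3: backref(off=1, len=1). Copied 'M' from pos 1. Output: "WMM"
Token 4: backref(off=1, len=1). Copied 'M' from pos 2. Output: "WMMM"
Token 5: literal('U'). Output: "WMMMU"
Token 6: backref(off=1, len=5) (overlapping!). Copied 'UUUUU' from pos 4. Output: "WMMMUUUUUU"
Token 7: backref(off=7, len=6). Copied 'MUUUUU' from pos 3. Output: "WMMMUUUUUUMUUUUU"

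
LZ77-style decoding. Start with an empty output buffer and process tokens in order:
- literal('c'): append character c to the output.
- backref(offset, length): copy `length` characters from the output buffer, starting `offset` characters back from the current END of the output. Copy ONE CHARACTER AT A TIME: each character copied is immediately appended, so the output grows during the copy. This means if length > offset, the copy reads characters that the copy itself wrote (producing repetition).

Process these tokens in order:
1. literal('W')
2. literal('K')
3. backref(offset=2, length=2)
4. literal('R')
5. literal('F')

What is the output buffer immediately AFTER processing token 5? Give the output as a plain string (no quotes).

Token 1: literal('W'). Output: "W"
Token 2: literal('K'). Output: "WK"
Token 3: backref(off=2, len=2). Copied 'WK' from pos 0. Output: "WKWK"
Token 4: literal('R'). Output: "WKWKR"
Token 5: literal('F'). Output: "WKWKRF"

Answer: WKWKRF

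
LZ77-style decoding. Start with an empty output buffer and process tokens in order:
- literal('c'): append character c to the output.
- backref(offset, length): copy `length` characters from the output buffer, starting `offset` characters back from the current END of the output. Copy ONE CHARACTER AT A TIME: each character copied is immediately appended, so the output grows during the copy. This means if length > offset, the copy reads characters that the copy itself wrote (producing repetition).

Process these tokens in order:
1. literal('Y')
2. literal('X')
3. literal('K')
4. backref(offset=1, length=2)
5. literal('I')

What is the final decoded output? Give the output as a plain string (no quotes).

Answer: YXKKKI

Derivation:
Token 1: literal('Y'). Output: "Y"
Token 2: literal('X'). Output: "YX"
Token 3: literal('K'). Output: "YXK"
Token 4: backref(off=1, len=2) (overlapping!). Copied 'KK' from pos 2. Output: "YXKKK"
Token 5: literal('I'). Output: "YXKKKI"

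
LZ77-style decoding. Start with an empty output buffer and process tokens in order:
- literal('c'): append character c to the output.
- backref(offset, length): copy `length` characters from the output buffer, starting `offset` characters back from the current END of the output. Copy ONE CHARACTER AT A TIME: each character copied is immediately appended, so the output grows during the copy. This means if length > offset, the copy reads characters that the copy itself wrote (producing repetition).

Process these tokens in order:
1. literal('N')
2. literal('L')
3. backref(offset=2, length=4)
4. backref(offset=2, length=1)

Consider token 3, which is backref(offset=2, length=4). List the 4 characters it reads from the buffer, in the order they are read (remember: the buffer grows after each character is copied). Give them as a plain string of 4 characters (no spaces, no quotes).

Answer: NLNL

Derivation:
Token 1: literal('N'). Output: "N"
Token 2: literal('L'). Output: "NL"
Token 3: backref(off=2, len=4). Buffer before: "NL" (len 2)
  byte 1: read out[0]='N', append. Buffer now: "NLN"
  byte 2: read out[1]='L', append. Buffer now: "NLNL"
  byte 3: read out[2]='N', append. Buffer now: "NLNLN"
  byte 4: read out[3]='L', append. Buffer now: "NLNLNL"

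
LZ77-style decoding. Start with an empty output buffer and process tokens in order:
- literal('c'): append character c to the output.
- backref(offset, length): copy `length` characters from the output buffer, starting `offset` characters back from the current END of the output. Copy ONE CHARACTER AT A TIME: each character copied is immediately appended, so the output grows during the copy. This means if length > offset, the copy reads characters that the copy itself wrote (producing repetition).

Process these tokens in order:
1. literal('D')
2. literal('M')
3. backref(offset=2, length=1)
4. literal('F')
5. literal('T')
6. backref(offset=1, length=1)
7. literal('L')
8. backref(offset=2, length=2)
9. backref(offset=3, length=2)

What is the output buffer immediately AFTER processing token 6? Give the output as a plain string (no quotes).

Token 1: literal('D'). Output: "D"
Token 2: literal('M'). Output: "DM"
Token 3: backref(off=2, len=1). Copied 'D' from pos 0. Output: "DMD"
Token 4: literal('F'). Output: "DMDF"
Token 5: literal('T'). Output: "DMDFT"
Token 6: backref(off=1, len=1). Copied 'T' from pos 4. Output: "DMDFTT"

Answer: DMDFTT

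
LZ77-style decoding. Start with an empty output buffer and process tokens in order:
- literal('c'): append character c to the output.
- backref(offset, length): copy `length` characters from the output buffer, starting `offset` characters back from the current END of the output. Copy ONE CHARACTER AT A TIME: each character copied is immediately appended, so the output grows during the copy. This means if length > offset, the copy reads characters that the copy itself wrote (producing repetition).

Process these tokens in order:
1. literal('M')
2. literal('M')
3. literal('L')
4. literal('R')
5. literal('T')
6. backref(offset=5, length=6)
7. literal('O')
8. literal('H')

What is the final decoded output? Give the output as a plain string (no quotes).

Token 1: literal('M'). Output: "M"
Token 2: literal('M'). Output: "MM"
Token 3: literal('L'). Output: "MML"
Token 4: literal('R'). Output: "MMLR"
Token 5: literal('T'). Output: "MMLRT"
Token 6: backref(off=5, len=6) (overlapping!). Copied 'MMLRTM' from pos 0. Output: "MMLRTMMLRTM"
Token 7: literal('O'). Output: "MMLRTMMLRTMO"
Token 8: literal('H'). Output: "MMLRTMMLRTMOH"

Answer: MMLRTMMLRTMOH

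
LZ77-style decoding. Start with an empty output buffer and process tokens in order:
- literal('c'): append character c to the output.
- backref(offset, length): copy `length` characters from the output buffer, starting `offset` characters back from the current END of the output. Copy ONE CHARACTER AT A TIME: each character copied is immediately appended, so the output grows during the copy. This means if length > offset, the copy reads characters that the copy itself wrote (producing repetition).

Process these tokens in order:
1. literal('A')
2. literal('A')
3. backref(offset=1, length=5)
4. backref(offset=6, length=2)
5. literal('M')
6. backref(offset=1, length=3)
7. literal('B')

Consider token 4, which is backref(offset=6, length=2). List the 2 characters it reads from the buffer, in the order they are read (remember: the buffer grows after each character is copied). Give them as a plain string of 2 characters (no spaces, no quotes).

Answer: AA

Derivation:
Token 1: literal('A'). Output: "A"
Token 2: literal('A'). Output: "AA"
Token 3: backref(off=1, len=5) (overlapping!). Copied 'AAAAA' from pos 1. Output: "AAAAAAA"
Token 4: backref(off=6, len=2). Buffer before: "AAAAAAA" (len 7)
  byte 1: read out[1]='A', append. Buffer now: "AAAAAAAA"
  byte 2: read out[2]='A', append. Buffer now: "AAAAAAAAA"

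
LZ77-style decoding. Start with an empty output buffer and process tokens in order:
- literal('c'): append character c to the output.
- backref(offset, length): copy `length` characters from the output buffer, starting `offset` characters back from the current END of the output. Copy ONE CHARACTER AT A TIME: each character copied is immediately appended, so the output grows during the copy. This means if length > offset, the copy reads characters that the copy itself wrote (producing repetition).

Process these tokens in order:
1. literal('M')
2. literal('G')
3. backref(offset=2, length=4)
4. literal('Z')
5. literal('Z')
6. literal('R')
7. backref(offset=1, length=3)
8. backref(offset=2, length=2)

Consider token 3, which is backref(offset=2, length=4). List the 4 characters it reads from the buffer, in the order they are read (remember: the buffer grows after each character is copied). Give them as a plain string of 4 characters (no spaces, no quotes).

Token 1: literal('M'). Output: "M"
Token 2: literal('G'). Output: "MG"
Token 3: backref(off=2, len=4). Buffer before: "MG" (len 2)
  byte 1: read out[0]='M', append. Buffer now: "MGM"
  byte 2: read out[1]='G', append. Buffer now: "MGMG"
  byte 3: read out[2]='M', append. Buffer now: "MGMGM"
  byte 4: read out[3]='G', append. Buffer now: "MGMGMG"

Answer: MGMG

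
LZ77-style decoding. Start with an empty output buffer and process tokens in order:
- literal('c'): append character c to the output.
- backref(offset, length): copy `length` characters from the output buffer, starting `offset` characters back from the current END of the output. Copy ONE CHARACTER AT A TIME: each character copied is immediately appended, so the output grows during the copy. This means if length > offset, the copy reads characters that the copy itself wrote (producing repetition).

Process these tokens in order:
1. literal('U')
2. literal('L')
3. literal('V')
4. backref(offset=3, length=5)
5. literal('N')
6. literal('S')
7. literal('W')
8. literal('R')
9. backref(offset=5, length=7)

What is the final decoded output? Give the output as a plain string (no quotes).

Token 1: literal('U'). Output: "U"
Token 2: literal('L'). Output: "UL"
Token 3: literal('V'). Output: "ULV"
Token 4: backref(off=3, len=5) (overlapping!). Copied 'ULVUL' from pos 0. Output: "ULVULVUL"
Token 5: literal('N'). Output: "ULVULVULN"
Token 6: literal('S'). Output: "ULVULVULNS"
Token 7: literal('W'). Output: "ULVULVULNSW"
Token 8: literal('R'). Output: "ULVULVULNSWR"
Token 9: backref(off=5, len=7) (overlapping!). Copied 'LNSWRLN' from pos 7. Output: "ULVULVULNSWRLNSWRLN"

Answer: ULVULVULNSWRLNSWRLN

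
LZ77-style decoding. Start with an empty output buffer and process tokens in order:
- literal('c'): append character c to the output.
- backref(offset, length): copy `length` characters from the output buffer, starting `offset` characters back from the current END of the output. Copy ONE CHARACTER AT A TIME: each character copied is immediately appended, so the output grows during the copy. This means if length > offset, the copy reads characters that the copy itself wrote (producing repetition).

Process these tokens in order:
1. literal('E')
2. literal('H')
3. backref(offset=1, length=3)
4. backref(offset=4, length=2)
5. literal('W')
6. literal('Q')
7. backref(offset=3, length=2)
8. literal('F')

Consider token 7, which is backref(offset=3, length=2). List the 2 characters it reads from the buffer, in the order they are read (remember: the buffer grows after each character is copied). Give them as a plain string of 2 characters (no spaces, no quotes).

Token 1: literal('E'). Output: "E"
Token 2: literal('H'). Output: "EH"
Token 3: backref(off=1, len=3) (overlapping!). Copied 'HHH' from pos 1. Output: "EHHHH"
Token 4: backref(off=4, len=2). Copied 'HH' from pos 1. Output: "EHHHHHH"
Token 5: literal('W'). Output: "EHHHHHHW"
Token 6: literal('Q'). Output: "EHHHHHHWQ"
Token 7: backref(off=3, len=2). Buffer before: "EHHHHHHWQ" (len 9)
  byte 1: read out[6]='H', append. Buffer now: "EHHHHHHWQH"
  byte 2: read out[7]='W', append. Buffer now: "EHHHHHHWQHW"

Answer: HW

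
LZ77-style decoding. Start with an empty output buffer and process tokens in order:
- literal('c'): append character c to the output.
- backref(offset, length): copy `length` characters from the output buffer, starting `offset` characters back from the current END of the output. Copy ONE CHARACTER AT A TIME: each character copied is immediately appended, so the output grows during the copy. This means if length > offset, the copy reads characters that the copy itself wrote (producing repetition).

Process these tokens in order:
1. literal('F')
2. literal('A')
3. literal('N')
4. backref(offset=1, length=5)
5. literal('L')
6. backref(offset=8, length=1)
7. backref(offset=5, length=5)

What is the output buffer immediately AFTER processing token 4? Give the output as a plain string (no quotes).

Answer: FANNNNNN

Derivation:
Token 1: literal('F'). Output: "F"
Token 2: literal('A'). Output: "FA"
Token 3: literal('N'). Output: "FAN"
Token 4: backref(off=1, len=5) (overlapping!). Copied 'NNNNN' from pos 2. Output: "FANNNNNN"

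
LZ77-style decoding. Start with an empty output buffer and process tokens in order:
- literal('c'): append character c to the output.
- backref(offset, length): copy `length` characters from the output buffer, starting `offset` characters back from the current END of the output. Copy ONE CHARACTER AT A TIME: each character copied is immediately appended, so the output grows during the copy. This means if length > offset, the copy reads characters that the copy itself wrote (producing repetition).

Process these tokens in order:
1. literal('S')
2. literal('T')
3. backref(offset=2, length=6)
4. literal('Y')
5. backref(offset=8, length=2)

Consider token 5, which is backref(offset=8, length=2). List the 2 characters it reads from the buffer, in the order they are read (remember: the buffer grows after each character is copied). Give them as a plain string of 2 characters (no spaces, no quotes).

Answer: TS

Derivation:
Token 1: literal('S'). Output: "S"
Token 2: literal('T'). Output: "ST"
Token 3: backref(off=2, len=6) (overlapping!). Copied 'STSTST' from pos 0. Output: "STSTSTST"
Token 4: literal('Y'). Output: "STSTSTSTY"
Token 5: backref(off=8, len=2). Buffer before: "STSTSTSTY" (len 9)
  byte 1: read out[1]='T', append. Buffer now: "STSTSTSTYT"
  byte 2: read out[2]='S', append. Buffer now: "STSTSTSTYTS"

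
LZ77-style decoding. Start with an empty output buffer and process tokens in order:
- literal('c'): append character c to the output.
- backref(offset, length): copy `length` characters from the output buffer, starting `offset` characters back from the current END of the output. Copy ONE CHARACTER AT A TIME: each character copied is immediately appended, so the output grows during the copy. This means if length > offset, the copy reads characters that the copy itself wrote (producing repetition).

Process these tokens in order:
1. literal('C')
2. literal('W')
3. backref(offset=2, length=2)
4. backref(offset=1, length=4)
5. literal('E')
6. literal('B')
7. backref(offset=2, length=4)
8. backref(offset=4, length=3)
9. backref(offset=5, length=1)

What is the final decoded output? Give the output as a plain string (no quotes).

Answer: CWCWWWWWEBEBEBEBEE

Derivation:
Token 1: literal('C'). Output: "C"
Token 2: literal('W'). Output: "CW"
Token 3: backref(off=2, len=2). Copied 'CW' from pos 0. Output: "CWCW"
Token 4: backref(off=1, len=4) (overlapping!). Copied 'WWWW' from pos 3. Output: "CWCWWWWW"
Token 5: literal('E'). Output: "CWCWWWWWE"
Token 6: literal('B'). Output: "CWCWWWWWEB"
Token 7: backref(off=2, len=4) (overlapping!). Copied 'EBEB' from pos 8. Output: "CWCWWWWWEBEBEB"
Token 8: backref(off=4, len=3). Copied 'EBE' from pos 10. Output: "CWCWWWWWEBEBEBEBE"
Token 9: backref(off=5, len=1). Copied 'E' from pos 12. Output: "CWCWWWWWEBEBEBEBEE"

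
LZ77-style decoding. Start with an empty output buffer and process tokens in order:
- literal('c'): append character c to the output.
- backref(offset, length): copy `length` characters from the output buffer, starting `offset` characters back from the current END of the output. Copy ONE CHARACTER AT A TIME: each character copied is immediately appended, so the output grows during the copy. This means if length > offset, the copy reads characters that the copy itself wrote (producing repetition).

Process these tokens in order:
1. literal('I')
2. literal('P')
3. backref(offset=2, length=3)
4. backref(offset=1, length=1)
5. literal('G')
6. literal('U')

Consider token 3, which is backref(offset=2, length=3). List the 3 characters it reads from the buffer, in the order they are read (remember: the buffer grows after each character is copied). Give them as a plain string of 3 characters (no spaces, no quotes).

Answer: IPI

Derivation:
Token 1: literal('I'). Output: "I"
Token 2: literal('P'). Output: "IP"
Token 3: backref(off=2, len=3). Buffer before: "IP" (len 2)
  byte 1: read out[0]='I', append. Buffer now: "IPI"
  byte 2: read out[1]='P', append. Buffer now: "IPIP"
  byte 3: read out[2]='I', append. Buffer now: "IPIPI"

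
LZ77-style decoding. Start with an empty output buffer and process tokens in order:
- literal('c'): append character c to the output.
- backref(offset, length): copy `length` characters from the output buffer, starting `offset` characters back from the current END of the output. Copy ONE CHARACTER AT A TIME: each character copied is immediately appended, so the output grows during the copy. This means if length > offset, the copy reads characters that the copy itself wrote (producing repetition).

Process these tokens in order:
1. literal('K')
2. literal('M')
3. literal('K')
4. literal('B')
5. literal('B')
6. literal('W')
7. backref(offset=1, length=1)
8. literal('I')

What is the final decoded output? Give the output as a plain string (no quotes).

Answer: KMKBBWWI

Derivation:
Token 1: literal('K'). Output: "K"
Token 2: literal('M'). Output: "KM"
Token 3: literal('K'). Output: "KMK"
Token 4: literal('B'). Output: "KMKB"
Token 5: literal('B'). Output: "KMKBB"
Token 6: literal('W'). Output: "KMKBBW"
Token 7: backref(off=1, len=1). Copied 'W' from pos 5. Output: "KMKBBWW"
Token 8: literal('I'). Output: "KMKBBWWI"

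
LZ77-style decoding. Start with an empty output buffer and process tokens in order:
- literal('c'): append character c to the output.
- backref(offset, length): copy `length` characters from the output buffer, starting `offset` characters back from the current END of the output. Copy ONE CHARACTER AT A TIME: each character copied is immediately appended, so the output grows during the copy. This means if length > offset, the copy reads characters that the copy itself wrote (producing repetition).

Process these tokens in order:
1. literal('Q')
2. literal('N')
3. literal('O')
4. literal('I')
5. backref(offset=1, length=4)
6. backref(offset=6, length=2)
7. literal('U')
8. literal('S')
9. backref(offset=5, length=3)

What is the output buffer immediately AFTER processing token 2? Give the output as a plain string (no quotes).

Answer: QN

Derivation:
Token 1: literal('Q'). Output: "Q"
Token 2: literal('N'). Output: "QN"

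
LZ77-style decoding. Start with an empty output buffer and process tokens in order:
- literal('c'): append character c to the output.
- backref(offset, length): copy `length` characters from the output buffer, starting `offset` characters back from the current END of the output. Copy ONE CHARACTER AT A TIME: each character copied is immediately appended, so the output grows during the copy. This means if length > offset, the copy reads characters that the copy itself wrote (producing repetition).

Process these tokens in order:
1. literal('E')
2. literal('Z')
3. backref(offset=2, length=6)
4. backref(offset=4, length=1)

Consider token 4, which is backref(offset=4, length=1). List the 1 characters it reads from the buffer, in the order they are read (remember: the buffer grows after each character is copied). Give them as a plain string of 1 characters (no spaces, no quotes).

Answer: E

Derivation:
Token 1: literal('E'). Output: "E"
Token 2: literal('Z'). Output: "EZ"
Token 3: backref(off=2, len=6) (overlapping!). Copied 'EZEZEZ' from pos 0. Output: "EZEZEZEZ"
Token 4: backref(off=4, len=1). Buffer before: "EZEZEZEZ" (len 8)
  byte 1: read out[4]='E', append. Buffer now: "EZEZEZEZE"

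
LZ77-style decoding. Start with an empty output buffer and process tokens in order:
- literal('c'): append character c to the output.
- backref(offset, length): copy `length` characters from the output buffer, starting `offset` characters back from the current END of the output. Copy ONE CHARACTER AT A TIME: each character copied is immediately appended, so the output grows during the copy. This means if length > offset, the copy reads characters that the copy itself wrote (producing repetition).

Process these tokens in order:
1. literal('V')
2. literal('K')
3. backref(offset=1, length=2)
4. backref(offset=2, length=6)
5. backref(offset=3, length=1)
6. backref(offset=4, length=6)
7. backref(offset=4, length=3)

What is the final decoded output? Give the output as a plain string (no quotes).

Answer: VKKKKKKKKKKKKKKKKKKK

Derivation:
Token 1: literal('V'). Output: "V"
Token 2: literal('K'). Output: "VK"
Token 3: backref(off=1, len=2) (overlapping!). Copied 'KK' from pos 1. Output: "VKKK"
Token 4: backref(off=2, len=6) (overlapping!). Copied 'KKKKKK' from pos 2. Output: "VKKKKKKKKK"
Token 5: backref(off=3, len=1). Copied 'K' from pos 7. Output: "VKKKKKKKKKK"
Token 6: backref(off=4, len=6) (overlapping!). Copied 'KKKKKK' from pos 7. Output: "VKKKKKKKKKKKKKKKK"
Token 7: backref(off=4, len=3). Copied 'KKK' from pos 13. Output: "VKKKKKKKKKKKKKKKKKKK"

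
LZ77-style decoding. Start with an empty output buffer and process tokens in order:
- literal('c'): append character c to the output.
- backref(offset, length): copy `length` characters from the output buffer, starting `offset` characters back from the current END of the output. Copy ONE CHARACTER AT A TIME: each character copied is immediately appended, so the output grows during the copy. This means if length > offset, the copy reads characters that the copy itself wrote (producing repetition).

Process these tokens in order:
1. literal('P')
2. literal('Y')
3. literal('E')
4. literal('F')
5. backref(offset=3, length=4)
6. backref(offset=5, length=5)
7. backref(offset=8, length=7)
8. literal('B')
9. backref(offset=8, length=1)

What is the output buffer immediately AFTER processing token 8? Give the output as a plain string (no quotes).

Answer: PYEFYEFYFYEFYEFYFYEFB

Derivation:
Token 1: literal('P'). Output: "P"
Token 2: literal('Y'). Output: "PY"
Token 3: literal('E'). Output: "PYE"
Token 4: literal('F'). Output: "PYEF"
Token 5: backref(off=3, len=4) (overlapping!). Copied 'YEFY' from pos 1. Output: "PYEFYEFY"
Token 6: backref(off=5, len=5). Copied 'FYEFY' from pos 3. Output: "PYEFYEFYFYEFY"
Token 7: backref(off=8, len=7). Copied 'EFYFYEF' from pos 5. Output: "PYEFYEFYFYEFYEFYFYEF"
Token 8: literal('B'). Output: "PYEFYEFYFYEFYEFYFYEFB"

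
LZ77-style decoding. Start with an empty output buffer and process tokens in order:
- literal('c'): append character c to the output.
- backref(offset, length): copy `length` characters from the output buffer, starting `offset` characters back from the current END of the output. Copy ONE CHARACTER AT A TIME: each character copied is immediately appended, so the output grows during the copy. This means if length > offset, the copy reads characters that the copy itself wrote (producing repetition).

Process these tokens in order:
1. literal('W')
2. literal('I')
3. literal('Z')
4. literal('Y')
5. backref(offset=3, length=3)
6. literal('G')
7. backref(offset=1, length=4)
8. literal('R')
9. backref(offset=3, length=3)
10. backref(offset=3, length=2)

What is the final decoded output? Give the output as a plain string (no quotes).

Token 1: literal('W'). Output: "W"
Token 2: literal('I'). Output: "WI"
Token 3: literal('Z'). Output: "WIZ"
Token 4: literal('Y'). Output: "WIZY"
Token 5: backref(off=3, len=3). Copied 'IZY' from pos 1. Output: "WIZYIZY"
Token 6: literal('G'). Output: "WIZYIZYG"
Token 7: backref(off=1, len=4) (overlapping!). Copied 'GGGG' from pos 7. Output: "WIZYIZYGGGGG"
Token 8: literal('R'). Output: "WIZYIZYGGGGGR"
Token 9: backref(off=3, len=3). Copied 'GGR' from pos 10. Output: "WIZYIZYGGGGGRGGR"
Token 10: backref(off=3, len=2). Copied 'GG' from pos 13. Output: "WIZYIZYGGGGGRGGRGG"

Answer: WIZYIZYGGGGGRGGRGG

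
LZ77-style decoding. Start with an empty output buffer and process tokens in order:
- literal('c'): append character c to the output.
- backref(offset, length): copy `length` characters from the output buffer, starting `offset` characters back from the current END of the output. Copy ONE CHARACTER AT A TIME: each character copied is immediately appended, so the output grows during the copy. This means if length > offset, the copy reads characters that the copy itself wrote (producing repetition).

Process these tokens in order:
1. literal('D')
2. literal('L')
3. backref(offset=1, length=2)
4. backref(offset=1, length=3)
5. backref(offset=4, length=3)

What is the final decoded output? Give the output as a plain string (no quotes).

Token 1: literal('D'). Output: "D"
Token 2: literal('L'). Output: "DL"
Token 3: backref(off=1, len=2) (overlapping!). Copied 'LL' from pos 1. Output: "DLLL"
Token 4: backref(off=1, len=3) (overlapping!). Copied 'LLL' from pos 3. Output: "DLLLLLL"
Token 5: backref(off=4, len=3). Copied 'LLL' from pos 3. Output: "DLLLLLLLLL"

Answer: DLLLLLLLLL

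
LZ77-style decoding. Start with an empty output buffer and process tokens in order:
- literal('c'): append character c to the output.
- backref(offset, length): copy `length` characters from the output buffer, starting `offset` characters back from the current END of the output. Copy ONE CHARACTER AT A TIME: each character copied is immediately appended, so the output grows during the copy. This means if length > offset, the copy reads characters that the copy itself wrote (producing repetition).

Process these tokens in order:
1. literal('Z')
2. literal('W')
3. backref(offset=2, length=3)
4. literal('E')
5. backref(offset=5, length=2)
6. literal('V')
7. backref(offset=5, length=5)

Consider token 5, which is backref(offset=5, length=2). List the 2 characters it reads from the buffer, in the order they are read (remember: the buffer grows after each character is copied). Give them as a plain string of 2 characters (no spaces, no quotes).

Token 1: literal('Z'). Output: "Z"
Token 2: literal('W'). Output: "ZW"
Token 3: backref(off=2, len=3) (overlapping!). Copied 'ZWZ' from pos 0. Output: "ZWZWZ"
Token 4: literal('E'). Output: "ZWZWZE"
Token 5: backref(off=5, len=2). Buffer before: "ZWZWZE" (len 6)
  byte 1: read out[1]='W', append. Buffer now: "ZWZWZEW"
  byte 2: read out[2]='Z', append. Buffer now: "ZWZWZEWZ"

Answer: WZ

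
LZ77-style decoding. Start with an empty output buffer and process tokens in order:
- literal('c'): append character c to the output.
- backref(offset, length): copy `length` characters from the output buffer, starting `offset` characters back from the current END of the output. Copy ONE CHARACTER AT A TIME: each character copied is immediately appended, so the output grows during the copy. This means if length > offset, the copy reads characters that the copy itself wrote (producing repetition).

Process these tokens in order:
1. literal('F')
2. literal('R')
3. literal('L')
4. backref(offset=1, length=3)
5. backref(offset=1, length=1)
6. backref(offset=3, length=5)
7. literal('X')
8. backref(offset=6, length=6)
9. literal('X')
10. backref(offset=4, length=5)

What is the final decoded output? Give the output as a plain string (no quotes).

Token 1: literal('F'). Output: "F"
Token 2: literal('R'). Output: "FR"
Token 3: literal('L'). Output: "FRL"
Token 4: backref(off=1, len=3) (overlapping!). Copied 'LLL' from pos 2. Output: "FRLLLL"
Token 5: backref(off=1, len=1). Copied 'L' from pos 5. Output: "FRLLLLL"
Token 6: backref(off=3, len=5) (overlapping!). Copied 'LLLLL' from pos 4. Output: "FRLLLLLLLLLL"
Token 7: literal('X'). Output: "FRLLLLLLLLLLX"
Token 8: backref(off=6, len=6). Copied 'LLLLLX' from pos 7. Output: "FRLLLLLLLLLLXLLLLLX"
Token 9: literal('X'). Output: "FRLLLLLLLLLLXLLLLLXX"
Token 10: backref(off=4, len=5) (overlapping!). Copied 'LLXXL' from pos 16. Output: "FRLLLLLLLLLLXLLLLLXXLLXXL"

Answer: FRLLLLLLLLLLXLLLLLXXLLXXL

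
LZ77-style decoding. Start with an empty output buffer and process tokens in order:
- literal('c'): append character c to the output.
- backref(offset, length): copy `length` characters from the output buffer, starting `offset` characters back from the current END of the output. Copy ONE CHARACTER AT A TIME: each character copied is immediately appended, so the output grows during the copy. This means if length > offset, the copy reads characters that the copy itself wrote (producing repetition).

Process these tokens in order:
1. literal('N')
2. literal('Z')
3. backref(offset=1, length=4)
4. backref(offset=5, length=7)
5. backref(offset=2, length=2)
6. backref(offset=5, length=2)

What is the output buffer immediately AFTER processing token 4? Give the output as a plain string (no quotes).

Token 1: literal('N'). Output: "N"
Token 2: literal('Z'). Output: "NZ"
Token 3: backref(off=1, len=4) (overlapping!). Copied 'ZZZZ' from pos 1. Output: "NZZZZZ"
Token 4: backref(off=5, len=7) (overlapping!). Copied 'ZZZZZZZ' from pos 1. Output: "NZZZZZZZZZZZZ"

Answer: NZZZZZZZZZZZZ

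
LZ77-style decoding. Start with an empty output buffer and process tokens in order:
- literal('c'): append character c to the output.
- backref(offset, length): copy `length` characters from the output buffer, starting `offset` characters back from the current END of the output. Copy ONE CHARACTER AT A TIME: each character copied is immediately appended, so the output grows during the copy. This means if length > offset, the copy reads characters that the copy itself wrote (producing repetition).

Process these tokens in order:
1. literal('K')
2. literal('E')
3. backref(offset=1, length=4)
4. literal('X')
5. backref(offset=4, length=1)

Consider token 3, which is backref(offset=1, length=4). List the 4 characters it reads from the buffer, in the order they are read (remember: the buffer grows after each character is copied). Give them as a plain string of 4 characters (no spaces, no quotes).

Token 1: literal('K'). Output: "K"
Token 2: literal('E'). Output: "KE"
Token 3: backref(off=1, len=4). Buffer before: "KE" (len 2)
  byte 1: read out[1]='E', append. Buffer now: "KEE"
  byte 2: read out[2]='E', append. Buffer now: "KEEE"
  byte 3: read out[3]='E', append. Buffer now: "KEEEE"
  byte 4: read out[4]='E', append. Buffer now: "KEEEEE"

Answer: EEEE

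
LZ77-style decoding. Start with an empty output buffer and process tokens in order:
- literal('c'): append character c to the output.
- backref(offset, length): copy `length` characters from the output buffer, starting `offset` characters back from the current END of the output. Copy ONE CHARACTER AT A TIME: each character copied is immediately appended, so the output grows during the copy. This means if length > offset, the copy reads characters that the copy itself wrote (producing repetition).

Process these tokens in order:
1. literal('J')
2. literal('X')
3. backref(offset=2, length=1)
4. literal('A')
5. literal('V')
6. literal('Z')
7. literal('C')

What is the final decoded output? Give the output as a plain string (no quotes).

Answer: JXJAVZC

Derivation:
Token 1: literal('J'). Output: "J"
Token 2: literal('X'). Output: "JX"
Token 3: backref(off=2, len=1). Copied 'J' from pos 0. Output: "JXJ"
Token 4: literal('A'). Output: "JXJA"
Token 5: literal('V'). Output: "JXJAV"
Token 6: literal('Z'). Output: "JXJAVZ"
Token 7: literal('C'). Output: "JXJAVZC"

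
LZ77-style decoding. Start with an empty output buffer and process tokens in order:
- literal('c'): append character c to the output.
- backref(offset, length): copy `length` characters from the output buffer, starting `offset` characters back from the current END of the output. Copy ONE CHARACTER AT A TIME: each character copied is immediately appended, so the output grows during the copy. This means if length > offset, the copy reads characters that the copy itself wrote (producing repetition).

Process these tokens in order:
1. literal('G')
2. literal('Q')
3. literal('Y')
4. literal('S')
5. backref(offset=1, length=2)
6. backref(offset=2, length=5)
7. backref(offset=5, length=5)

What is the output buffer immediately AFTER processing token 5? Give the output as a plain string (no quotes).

Answer: GQYSSS

Derivation:
Token 1: literal('G'). Output: "G"
Token 2: literal('Q'). Output: "GQ"
Token 3: literal('Y'). Output: "GQY"
Token 4: literal('S'). Output: "GQYS"
Token 5: backref(off=1, len=2) (overlapping!). Copied 'SS' from pos 3. Output: "GQYSSS"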